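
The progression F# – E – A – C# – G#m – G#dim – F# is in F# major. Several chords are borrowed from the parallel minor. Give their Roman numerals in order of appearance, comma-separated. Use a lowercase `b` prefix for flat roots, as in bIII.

bVII, bIII, ii°

The diatonic triads in F# major are F#, G#m, A#m, B, C#, D#m, E#dim. F#, C# and G#m are all diatonic. E (E–G#–B) doesn't fit — on degree 7 F# major would have E#dim (vii°). E is the degree-7 chord of F# minor, so it is the borrowed bVII. A (A–C#–E) is not: scale degree 3 in F# major carries A#m (iii). In F# minor the chord on that degree is A, so here it functions as bIII, borrowed from the parallel minor. G#dim (G#–B–D) doesn't fit — on degree 2 F# major would have G#m (ii). G#dim is the degree-2 chord of F# minor, so it is the borrowed ii°.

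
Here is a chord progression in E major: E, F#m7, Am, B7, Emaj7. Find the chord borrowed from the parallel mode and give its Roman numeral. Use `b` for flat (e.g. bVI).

The diatonic triads in E major are E, F#m, G#m, A, B, C#m, D#dim. E, F#m7, B7 and Emaj7 all belong to that set. Am (A–C–E) doesn't fit — on degree 4 E major would have A (IV). Am is the degree-4 chord of E minor, so it is the borrowed iv.

iv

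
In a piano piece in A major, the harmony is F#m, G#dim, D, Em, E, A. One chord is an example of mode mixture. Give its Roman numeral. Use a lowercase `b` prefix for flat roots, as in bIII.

A major has the diatonic set A, Bm, C#m, D, E, F#m, G#dim. F#m, G#dim, D, E and A all belong to that set. Em (E–G–B) doesn't fit — on degree 5 A major would have E (V). Em is the degree-5 chord of A minor, so it is the borrowed v.

v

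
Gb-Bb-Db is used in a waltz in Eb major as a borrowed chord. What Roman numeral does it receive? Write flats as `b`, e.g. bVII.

bIII

In Eb major scale degree 3 is G; Gb is its lowered form, from Eb minor. The diatonic chord on degree 3 would be Gm (iii), but Gb–Bb–Db is the major chord from Eb minor. As a borrowed chord it is labeled bIII.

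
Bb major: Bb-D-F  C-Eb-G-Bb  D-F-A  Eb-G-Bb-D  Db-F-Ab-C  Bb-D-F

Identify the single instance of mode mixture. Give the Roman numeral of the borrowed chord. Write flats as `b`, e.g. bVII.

Bb major has the diatonic set Bb, Cm, Dm, Eb, F, Gm, Adim. Bb–D–F = Bb, C–Eb–G–Bb = Cm7, D–F–A = Dm and Eb–G–Bb–D = Ebmaj7 are all diatonic. But Db–F–Ab–C is foreign: the diatonic iii on degree 3 is Dm, whereas Dbmaj7 comes from Bb minor. It is labeled bIIImaj7.

bIIImaj7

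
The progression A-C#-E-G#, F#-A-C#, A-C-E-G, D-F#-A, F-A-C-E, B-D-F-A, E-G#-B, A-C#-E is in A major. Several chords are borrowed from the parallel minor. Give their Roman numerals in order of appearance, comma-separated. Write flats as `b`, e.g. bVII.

i7, bVImaj7, iiø7

In A major the diatonic chords are A, Bm, C#m, D, E, F#m, G#dim. A–C#–E–G# = Amaj7, F#–A–C# = F#m, D–F#–A = D, E–G#–B = E and A–C#–E = A all belong to that set. A–C–E–G is not: scale degree 1 in A major carries A (I). In A minor the chord on that degree is Am7, so here it functions as i7, borrowed from the parallel minor. F–A–C–E is not: scale degree 6 in A major carries F#m (vi). In A minor the chord on that degree is Fmaj7, so here it functions as bVImaj7, borrowed from the parallel minor. But B–D–F–A is foreign: the diatonic ii on degree 2 is Bm, whereas Bm7b5 comes from A minor. It is labeled iiø7.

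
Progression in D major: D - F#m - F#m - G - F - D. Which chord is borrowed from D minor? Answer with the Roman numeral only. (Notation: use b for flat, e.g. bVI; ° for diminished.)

In D major the diatonic chords are D, Em, F#m, G, A, Bm, C#dim. D, F#m and G are all diatonic. F (F–A–C) is not: scale degree 3 in D major carries F#m (iii). In D minor the chord on that degree is F, so here it functions as bIII, borrowed from the parallel minor.

bIII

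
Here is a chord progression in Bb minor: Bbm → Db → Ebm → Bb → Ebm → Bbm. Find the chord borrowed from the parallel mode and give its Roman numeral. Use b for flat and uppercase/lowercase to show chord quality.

In Bb minor (with V from harmonic minor) the diatonic chords are Bbm, Cdim, Db, Ebm, F, Gb, Ab. Bbm, Db and Ebm all belong to that set. Bb (Bb–D–F) is not: scale degree 1 in Bb minor carries Bbm (i). In Bb major the chord on that degree is Bb, so here it functions as I, borrowed from the parallel major.

I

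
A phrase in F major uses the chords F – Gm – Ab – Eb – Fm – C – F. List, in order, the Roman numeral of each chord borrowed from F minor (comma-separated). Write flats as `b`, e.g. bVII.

bIII, bVII, i

F major has the diatonic set F, Gm, Am, Bb, C, Dm, Edim. F, Gm and C all belong to that set. Ab (Ab–C–Eb) is not: scale degree 3 in F major carries Am (iii). In F minor the chord on that degree is Ab, so here it functions as bIII, borrowed from the parallel minor. But Eb (Eb–G–Bb) is foreign: the diatonic vii° on degree 7 is Edim, whereas Eb comes from F minor. It is labeled bVII. Fm (F–Ab–C) is not: scale degree 1 in F major carries F (I). In F minor the chord on that degree is Fm, so here it functions as i, borrowed from the parallel minor.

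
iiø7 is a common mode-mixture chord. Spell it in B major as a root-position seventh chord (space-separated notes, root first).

C# E G B

iiø7 is built on scale degree 2, which is C# in both B major and its parallel. Stacking thirds in B minor on C# gives C#–E–G–B.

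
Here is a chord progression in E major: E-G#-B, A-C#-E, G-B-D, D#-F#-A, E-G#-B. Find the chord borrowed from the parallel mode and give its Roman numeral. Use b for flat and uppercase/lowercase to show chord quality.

bIII

The diatonic triads in E major are E, F#m, G#m, A, B, C#m, D#dim. E–G#–B = E, A–C#–E = A and D#–F#–A = D#dim all belong to that set. G–B–D doesn't fit — on degree 3 E major would have G#m (iii). G is the degree-3 chord of E minor, so it is the borrowed bIII.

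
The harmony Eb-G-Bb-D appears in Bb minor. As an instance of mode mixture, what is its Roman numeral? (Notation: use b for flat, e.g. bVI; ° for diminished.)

The root Eb is the diatonic 4th degree of Bb minor; the borrowing shows in the chord quality. Diatonically Bb minor has Ebm (iv) on that degree; Eb–G–Bb–D is instead the major-seventh chord native to Bb major, so it takes the label IVmaj7.

IVmaj7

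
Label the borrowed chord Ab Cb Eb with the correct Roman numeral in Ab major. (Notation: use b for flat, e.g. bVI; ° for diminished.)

i

The root Ab is the diatonic 1st degree of Ab major; the borrowing shows in the chord quality. Ab–Cb–Eb is a minor chord — the form found in Ab minor, not the diatonic I (Ab). Borrowed into Ab major it is written i.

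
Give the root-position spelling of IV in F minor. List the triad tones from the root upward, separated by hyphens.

Bb-D-F

IV is built on scale degree 4, which is Bb in both F minor and its parallel. In F major the chord on Bb is Bb–D–F.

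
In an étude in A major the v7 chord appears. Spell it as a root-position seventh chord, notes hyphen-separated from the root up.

v7 is built on scale degree 5, which is E in both A major and its parallel. In A minor the chord on E is E–G–B–D.

E-G-B-D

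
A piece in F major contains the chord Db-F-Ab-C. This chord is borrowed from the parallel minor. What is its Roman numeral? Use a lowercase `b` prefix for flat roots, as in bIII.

bVImaj7

The root Db is the lowered 6th scale degree — diatonically F major has D there. Db–F–Ab–C is a major-seventh chord — the form found in F minor, not the diatonic vi (Dm). Borrowed into F major it is written bVImaj7.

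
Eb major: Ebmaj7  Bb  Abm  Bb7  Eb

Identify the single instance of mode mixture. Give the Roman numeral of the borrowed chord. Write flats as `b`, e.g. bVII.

Eb major has the diatonic set Eb, Fm, Gm, Ab, Bb, Cm, Ddim. Ebmaj7, Bb, Bb7 and Eb are all diatonic. Abm (Ab–Cb–Eb) is not: scale degree 4 in Eb major carries Ab (IV). In Eb minor the chord on that degree is Abm, so here it functions as iv, borrowed from the parallel minor.

iv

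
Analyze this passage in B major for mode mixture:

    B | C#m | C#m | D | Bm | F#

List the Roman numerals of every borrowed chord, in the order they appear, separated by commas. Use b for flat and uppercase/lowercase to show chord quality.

In B major the diatonic chords are B, C#m, D#m, E, F#, G#m, A#dim. Of the given chords, B, C#m and F# are diatonic. But D (D–F#–A) is foreign: the diatonic iii on degree 3 is D#m, whereas D comes from B minor. It is labeled bIII. Bm (B–D–F#) doesn't fit — on degree 1 B major would have B (I). Bm is the degree-1 chord of B minor, so it is the borrowed i.

bIII, i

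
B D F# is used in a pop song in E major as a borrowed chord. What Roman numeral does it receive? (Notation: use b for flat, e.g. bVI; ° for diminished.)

v

The root B is the diatonic 5th degree of E major; the borrowing shows in the chord quality. The diatonic chord on degree 5 would be B (V), but B–D–F# is the minor chord from E minor. As a borrowed chord it is labeled v.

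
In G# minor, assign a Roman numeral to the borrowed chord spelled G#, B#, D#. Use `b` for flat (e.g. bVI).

G# is scale degree 1 in G# minor. G#–B#–D# is a major chord — the form found in G# major, not the diatonic i (G#m). Borrowed into G# minor it is written I.

I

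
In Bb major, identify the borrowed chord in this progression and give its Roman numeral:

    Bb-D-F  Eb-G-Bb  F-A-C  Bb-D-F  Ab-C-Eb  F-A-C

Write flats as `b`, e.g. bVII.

In Bb major the diatonic chords are Bb, Cm, Dm, Eb, F, Gm, Adim. Bb–D–F = Bb, Eb–G–Bb = Eb and F–A–C = F all belong to that set. But Ab–C–Eb is foreign: the diatonic vii° on degree 7 is Adim, whereas Ab comes from Bb minor. It is labeled bVII.

bVII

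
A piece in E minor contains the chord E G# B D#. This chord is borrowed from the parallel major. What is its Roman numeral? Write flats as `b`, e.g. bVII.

E is scale degree 1 in E minor. E–G#–B–D# is a major-seventh chord — the form found in E major, not the diatonic i (Em). Borrowed into E minor it is written Imaj7.

Imaj7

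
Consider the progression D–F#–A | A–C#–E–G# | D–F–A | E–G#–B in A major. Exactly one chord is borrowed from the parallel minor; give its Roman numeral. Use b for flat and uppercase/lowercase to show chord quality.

In A major the diatonic chords are A, Bm, C#m, D, E, F#m, G#dim. Of the given chords, D–F#–A = D, A–C#–E–G# = Amaj7 and E–G#–B = E are diatonic. D–F–A is not: scale degree 4 in A major carries D (IV). In A minor the chord on that degree is Dm, so here it functions as iv, borrowed from the parallel minor.

iv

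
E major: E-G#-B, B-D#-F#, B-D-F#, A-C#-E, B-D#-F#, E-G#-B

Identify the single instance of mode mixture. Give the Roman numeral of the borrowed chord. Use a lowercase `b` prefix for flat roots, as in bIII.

E major has the diatonic set E, F#m, G#m, A, B, C#m, D#dim. Of the given chords, E–G#–B = E, B–D#–F# = B and A–C#–E = A are diatonic. B–D–F# is not: scale degree 5 in E major carries B (V). In E minor the chord on that degree is Bm, so here it functions as v, borrowed from the parallel minor.

v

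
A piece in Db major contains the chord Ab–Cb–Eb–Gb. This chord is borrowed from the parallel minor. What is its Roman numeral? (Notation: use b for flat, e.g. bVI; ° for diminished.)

v7

Ab is scale degree 5 in Db major. The diatonic chord on degree 5 would be Ab (V), but Ab–Cb–Eb–Gb is the minor-seventh chord from Db minor. As a borrowed chord it is labeled v7.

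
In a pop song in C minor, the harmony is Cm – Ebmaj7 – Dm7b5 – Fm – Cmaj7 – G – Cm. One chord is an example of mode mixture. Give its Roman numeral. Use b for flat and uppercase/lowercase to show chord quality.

C minor has the diatonic set Cm, Ddim, Eb, Fm, G, Ab, Bb (with V from harmonic minor). Cm, Ebmaj7, Dm7b5, Fm and G all belong to that set. Cmaj7 (C–E–G–B) is not: scale degree 1 in C minor carries Cm (i). In C major the chord on that degree is Cmaj7, so here it functions as Imaj7, borrowed from the parallel major.

Imaj7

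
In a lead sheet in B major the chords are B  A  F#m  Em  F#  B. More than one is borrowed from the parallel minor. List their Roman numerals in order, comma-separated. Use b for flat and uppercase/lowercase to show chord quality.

bVII, v, iv

The diatonic triads in B major are B, C#m, D#m, E, F#, G#m, A#dim. B and F# are both diatonic. But A (A–C#–E) is foreign: the diatonic vii° on degree 7 is A#dim, whereas A comes from B minor. It is labeled bVII. But F#m (F#–A–C#) is foreign: the diatonic V on degree 5 is F#, whereas F#m comes from B minor. It is labeled v. But Em (E–G–B) is foreign: the diatonic IV on degree 4 is E, whereas Em comes from B minor. It is labeled iv.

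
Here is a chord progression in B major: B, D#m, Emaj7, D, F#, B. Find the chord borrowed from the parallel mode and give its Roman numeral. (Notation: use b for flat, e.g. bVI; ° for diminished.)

bIII

In B major the diatonic chords are B, C#m, D#m, E, F#, G#m, A#dim. Of the given chords, B, D#m, Emaj7 and F# are diatonic. D (D–F#–A) doesn't fit — on degree 3 B major would have D#m (iii). D is the degree-3 chord of B minor, so it is the borrowed bIII.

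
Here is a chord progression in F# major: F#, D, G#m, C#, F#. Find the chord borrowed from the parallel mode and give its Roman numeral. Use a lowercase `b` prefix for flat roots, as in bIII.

bVI

The diatonic triads in F# major are F#, G#m, A#m, B, C#, D#m, E#dim. F#, G#m and C# all belong to that set. But D (D–F#–A) is foreign: the diatonic vi on degree 6 is D#m, whereas D comes from F# minor. It is labeled bVI.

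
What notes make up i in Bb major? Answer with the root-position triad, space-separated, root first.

Bb Db F

i is built on scale degree 1, which is Bb in both Bb major and its parallel. Stacking thirds in Bb minor on Bb gives Bb–Db–F.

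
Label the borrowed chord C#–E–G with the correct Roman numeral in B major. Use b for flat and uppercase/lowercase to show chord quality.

ii°

The root C# is the diatonic 2nd degree of B major; the borrowing shows in the chord quality. Diatonically B major has C#m (ii) on that degree; C#–E–G is instead the diminished chord native to B minor, so it takes the label ii°.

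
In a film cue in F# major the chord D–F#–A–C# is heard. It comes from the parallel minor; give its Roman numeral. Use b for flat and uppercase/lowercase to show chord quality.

bVImaj7

In F# major scale degree 6 is D#; D is its lowered form, from F# minor. The diatonic chord on degree 6 would be D#m (vi), but D–F#–A–C# is the major-seventh chord from F# minor. As a borrowed chord it is labeled bVImaj7.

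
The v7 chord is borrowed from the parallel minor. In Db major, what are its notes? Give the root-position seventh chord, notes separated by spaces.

Ab Cb Eb Gb

v7 is built on scale degree 5, which is Ab in both Db major and its parallel. In Db minor the chord on Ab is Ab–Cb–Eb–Gb.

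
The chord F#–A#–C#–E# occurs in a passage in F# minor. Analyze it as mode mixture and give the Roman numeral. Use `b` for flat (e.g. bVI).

F# is scale degree 1 in F# minor. The diatonic chord on degree 1 would be F#m (i), but F#–A#–C#–E# is the major-seventh chord from F# major. As a borrowed chord it is labeled Imaj7.

Imaj7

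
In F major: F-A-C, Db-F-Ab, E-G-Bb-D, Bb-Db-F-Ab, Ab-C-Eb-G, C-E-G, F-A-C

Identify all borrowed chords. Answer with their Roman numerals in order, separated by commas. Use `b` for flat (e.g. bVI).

F major has the diatonic set F, Gm, Am, Bb, C, Dm, Edim. Of the given chords, F–A–C = F, E–G–Bb–D = Em7b5 and C–E–G = C are diatonic. But Db–F–Ab is foreign: the diatonic vi on degree 6 is Dm, whereas Db comes from F minor. It is labeled bVI. But Bb–Db–F–Ab is foreign: the diatonic IV on degree 4 is Bb, whereas Bbm7 comes from F minor. It is labeled iv7. But Ab–C–Eb–G is foreign: the diatonic iii on degree 3 is Am, whereas Abmaj7 comes from F minor. It is labeled bIIImaj7.

bVI, iv7, bIIImaj7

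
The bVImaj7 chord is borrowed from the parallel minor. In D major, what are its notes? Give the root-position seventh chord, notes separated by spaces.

Bb D F A

The root of bVImaj7 is the lowered 6th degree: B becomes Bb. In D minor the chord on Bb is Bb–D–F–A.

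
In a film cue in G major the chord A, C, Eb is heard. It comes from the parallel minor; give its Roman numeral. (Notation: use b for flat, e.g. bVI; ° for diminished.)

ii°

The root A is the diatonic 2nd degree of G major; the borrowing shows in the chord quality. The diatonic chord on degree 2 would be Am (ii), but A–C–Eb is the diminished chord from G minor. As a borrowed chord it is labeled ii°.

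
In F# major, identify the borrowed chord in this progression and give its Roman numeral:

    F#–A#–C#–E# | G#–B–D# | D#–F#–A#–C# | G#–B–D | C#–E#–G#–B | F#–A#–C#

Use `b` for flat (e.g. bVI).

ii°

The diatonic triads in F# major are F#, G#m, A#m, B, C#, D#m, E#dim. Of the given chords, F#–A#–C#–E# = F#maj7, G#–B–D# = G#m, D#–F#–A#–C# = D#m7, C#–E#–G#–B = C#7 and F#–A#–C# = F# are diatonic. G#–B–D is not: scale degree 2 in F# major carries G#m (ii). In F# minor the chord on that degree is G#dim, so here it functions as ii°, borrowed from the parallel minor.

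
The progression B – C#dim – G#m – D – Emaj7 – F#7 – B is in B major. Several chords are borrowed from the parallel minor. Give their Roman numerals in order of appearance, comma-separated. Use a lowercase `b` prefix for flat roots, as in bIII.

B major has the diatonic set B, C#m, D#m, E, F#, G#m, A#dim. B, G#m, Emaj7 and F#7 are all diatonic. C#dim (C#–E–G) is not: scale degree 2 in B major carries C#m (ii). In B minor the chord on that degree is C#dim, so here it functions as ii°, borrowed from the parallel minor. D (D–F#–A) doesn't fit — on degree 3 B major would have D#m (iii). D is the degree-3 chord of B minor, so it is the borrowed bIII.

ii°, bIII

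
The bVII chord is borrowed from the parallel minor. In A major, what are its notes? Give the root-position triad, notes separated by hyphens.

G-B-D

Scale degree 7 in A major is G#. bVII uses the lowered form, G, taken from A minor. Building the major chord from the parallel minor on G: G–B–D.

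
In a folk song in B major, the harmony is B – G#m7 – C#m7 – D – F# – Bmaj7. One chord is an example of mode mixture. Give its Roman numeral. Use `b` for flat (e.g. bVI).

The diatonic triads in B major are B, C#m, D#m, E, F#, G#m, A#dim. B, G#m7, C#m7, F# and Bmaj7 all belong to that set. D (D–F#–A) doesn't fit — on degree 3 B major would have D#m (iii). D is the degree-3 chord of B minor, so it is the borrowed bIII.

bIII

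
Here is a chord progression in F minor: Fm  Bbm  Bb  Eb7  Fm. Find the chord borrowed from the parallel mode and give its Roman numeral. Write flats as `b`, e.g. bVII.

IV

The diatonic triads in F minor (with V from harmonic minor) are Fm, Gdim, Ab, Bbm, C, Db, Eb. Fm, Bbm and Eb7 are all diatonic. Bb (Bb–D–F) doesn't fit — on degree 4 F minor would have Bbm (iv). Bb is the degree-4 chord of F major, so it is the borrowed IV.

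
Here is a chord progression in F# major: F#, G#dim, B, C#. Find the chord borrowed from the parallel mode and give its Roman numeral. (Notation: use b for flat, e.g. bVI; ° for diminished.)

ii°

The diatonic triads in F# major are F#, G#m, A#m, B, C#, D#m, E#dim. Of the given chords, F#, B and C# are diatonic. But G#dim (G#–B–D) is foreign: the diatonic ii on degree 2 is G#m, whereas G#dim comes from F# minor. It is labeled ii°.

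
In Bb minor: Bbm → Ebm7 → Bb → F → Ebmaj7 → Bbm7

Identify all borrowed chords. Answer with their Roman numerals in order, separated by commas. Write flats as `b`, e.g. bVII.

In Bb minor (with V from harmonic minor) the diatonic chords are Bbm, Cdim, Db, Ebm, F, Gb, Ab. Bbm, Ebm7, F and Bbm7 are all diatonic. But Bb (Bb–D–F) is foreign: the diatonic i on degree 1 is Bbm, whereas Bb comes from Bb major. It is labeled I. Ebmaj7 (Eb–G–Bb–D) doesn't fit — on degree 4 Bb minor would have Ebm (iv). Ebmaj7 is the degree-4 chord of Bb major, so it is the borrowed IVmaj7.

I, IVmaj7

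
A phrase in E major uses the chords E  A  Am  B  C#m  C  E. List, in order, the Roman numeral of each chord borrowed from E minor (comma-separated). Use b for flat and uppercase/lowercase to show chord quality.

E major has the diatonic set E, F#m, G#m, A, B, C#m, D#dim. E, A, B and C#m are all diatonic. But Am (A–C–E) is foreign: the diatonic IV on degree 4 is A, whereas Am comes from E minor. It is labeled iv. But C (C–E–G) is foreign: the diatonic vi on degree 6 is C#m, whereas C comes from E minor. It is labeled bVI.

iv, bVI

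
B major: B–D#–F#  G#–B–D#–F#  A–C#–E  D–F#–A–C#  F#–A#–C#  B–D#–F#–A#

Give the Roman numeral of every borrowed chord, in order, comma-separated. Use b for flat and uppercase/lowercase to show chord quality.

The diatonic triads in B major are B, C#m, D#m, E, F#, G#m, A#dim. B–D#–F# = B, G#–B–D#–F# = G#m7, F#–A#–C# = F# and B–D#–F#–A# = Bmaj7 all belong to that set. A–C#–E doesn't fit — on degree 7 B major would have A#dim (vii°). A is the degree-7 chord of B minor, so it is the borrowed bVII. D–F#–A–C# doesn't fit — on degree 3 B major would have D#m (iii). Dmaj7 is the degree-3 chord of B minor, so it is the borrowed bIIImaj7.

bVII, bIIImaj7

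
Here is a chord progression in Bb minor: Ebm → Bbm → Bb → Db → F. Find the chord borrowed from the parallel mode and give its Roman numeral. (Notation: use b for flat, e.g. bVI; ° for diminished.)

The diatonic triads in Bb minor (with V from harmonic minor) are Bbm, Cdim, Db, Ebm, F, Gb, Ab. Of the given chords, Ebm, Bbm, Db and F are diatonic. But Bb (Bb–D–F) is foreign: the diatonic i on degree 1 is Bbm, whereas Bb comes from Bb major. It is labeled I.

I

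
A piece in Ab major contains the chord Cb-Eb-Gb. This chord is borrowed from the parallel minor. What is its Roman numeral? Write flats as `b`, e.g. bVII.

bIII

In Ab major scale degree 3 is C; Cb is its lowered form, from Ab minor. Cb–Eb–Gb is a major chord — the form found in Ab minor, not the diatonic iii (Cm). Borrowed into Ab major it is written bIII.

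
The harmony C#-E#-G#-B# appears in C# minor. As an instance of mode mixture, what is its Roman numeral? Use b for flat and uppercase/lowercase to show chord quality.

Imaj7

The root C# is the diatonic 1st degree of C# minor; the borrowing shows in the chord quality. Diatonically C# minor has C#m (i) on that degree; C#–E#–G#–B# is instead the major-seventh chord native to C# major, so it takes the label Imaj7.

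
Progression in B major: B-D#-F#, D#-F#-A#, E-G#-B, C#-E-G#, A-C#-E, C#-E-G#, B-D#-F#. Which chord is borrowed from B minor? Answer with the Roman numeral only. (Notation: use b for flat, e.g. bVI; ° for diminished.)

The diatonic triads in B major are B, C#m, D#m, E, F#, G#m, A#dim. B–D#–F# = B, D#–F#–A# = D#m, E–G#–B = E and C#–E–G# = C#m are all diatonic. But A–C#–E is foreign: the diatonic vii° on degree 7 is A#dim, whereas A comes from B minor. It is labeled bVII.

bVII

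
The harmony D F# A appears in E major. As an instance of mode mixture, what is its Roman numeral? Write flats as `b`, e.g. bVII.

bVII

The root D is the lowered 7th scale degree — diatonically E major has D# there. The diatonic chord on degree 7 would be D#dim (vii°), but D–F#–A is the major chord from E minor. As a borrowed chord it is labeled bVII.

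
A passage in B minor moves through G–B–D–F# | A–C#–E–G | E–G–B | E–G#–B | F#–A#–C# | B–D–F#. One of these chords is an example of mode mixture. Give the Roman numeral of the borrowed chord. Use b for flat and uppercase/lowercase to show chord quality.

IV

B minor has the diatonic set Bm, C#dim, D, Em, F#, G, A (with V from harmonic minor). G–B–D–F# = Gmaj7, A–C#–E–G = A7, E–G–B = Em, F#–A#–C# = F# and B–D–F# = Bm are all diatonic. E–G#–B is not: scale degree 4 in B minor carries Em (iv). In B major the chord on that degree is E, so here it functions as IV, borrowed from the parallel major.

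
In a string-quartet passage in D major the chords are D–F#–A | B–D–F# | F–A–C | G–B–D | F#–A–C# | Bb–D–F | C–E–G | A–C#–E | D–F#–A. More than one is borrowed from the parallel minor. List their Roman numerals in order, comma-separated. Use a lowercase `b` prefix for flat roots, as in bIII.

D major has the diatonic set D, Em, F#m, G, A, Bm, C#dim. Of the given chords, D–F#–A = D, B–D–F# = Bm, G–B–D = G, F#–A–C# = F#m and A–C#–E = A are diatonic. But F–A–C is foreign: the diatonic iii on degree 3 is F#m, whereas F comes from D minor. It is labeled bIII. Bb–D–F doesn't fit — on degree 6 D major would have Bm (vi). Bb is the degree-6 chord of D minor, so it is the borrowed bVI. C–E–G doesn't fit — on degree 7 D major would have C#dim (vii°). C is the degree-7 chord of D minor, so it is the borrowed bVII.

bIII, bVI, bVII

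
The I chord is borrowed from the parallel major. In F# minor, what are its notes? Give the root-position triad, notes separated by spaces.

F# A# C#

I is built on scale degree 1, which is F# in both F# minor and its parallel. Stacking thirds in F# major on F# gives F#–A#–C#.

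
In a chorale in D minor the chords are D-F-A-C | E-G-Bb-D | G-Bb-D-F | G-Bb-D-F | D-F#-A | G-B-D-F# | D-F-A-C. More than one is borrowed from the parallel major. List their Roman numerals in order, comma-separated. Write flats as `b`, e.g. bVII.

I, IVmaj7

The diatonic triads in D minor (with V from harmonic minor) are Dm, Edim, F, Gm, A, Bb, C. D–F–A–C = Dm7, E–G–Bb–D = Em7b5 and G–Bb–D–F = Gm7 are all diatonic. But D–F#–A is foreign: the diatonic i on degree 1 is Dm, whereas D comes from D major. It is labeled I. G–B–D–F# is not: scale degree 4 in D minor carries Gm (iv). In D major the chord on that degree is Gmaj7, so here it functions as IVmaj7, borrowed from the parallel major.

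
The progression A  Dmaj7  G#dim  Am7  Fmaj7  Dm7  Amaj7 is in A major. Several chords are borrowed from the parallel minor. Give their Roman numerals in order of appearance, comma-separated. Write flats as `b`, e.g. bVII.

i7, bVImaj7, iv7

A major has the diatonic set A, Bm, C#m, D, E, F#m, G#dim. A, Dmaj7, G#dim and Amaj7 all belong to that set. But Am7 (A–C–E–G) is foreign: the diatonic I on degree 1 is A, whereas Am7 comes from A minor. It is labeled i7. Fmaj7 (F–A–C–E) doesn't fit — on degree 6 A major would have F#m (vi). Fmaj7 is the degree-6 chord of A minor, so it is the borrowed bVImaj7. But Dm7 (D–F–A–C) is foreign: the diatonic IV on degree 4 is D, whereas Dm7 comes from A minor. It is labeled iv7.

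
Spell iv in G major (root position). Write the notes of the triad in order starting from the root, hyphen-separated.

C-Eb-G

iv is built on scale degree 4, which is C in both G major and its parallel. Building the minor chord from the parallel minor on C: C–Eb–G.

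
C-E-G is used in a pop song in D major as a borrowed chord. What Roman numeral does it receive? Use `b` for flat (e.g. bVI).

In D major scale degree 7 is C#; C is its lowered form, from D minor. C–E–G is a major chord — the form found in D minor, not the diatonic vii° (C#dim). Borrowed into D major it is written bVII.

bVII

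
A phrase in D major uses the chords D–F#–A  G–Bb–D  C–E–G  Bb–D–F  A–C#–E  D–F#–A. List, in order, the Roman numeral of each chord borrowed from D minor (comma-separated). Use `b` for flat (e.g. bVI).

The diatonic triads in D major are D, Em, F#m, G, A, Bm, C#dim. Of the given chords, D–F#–A = D and A–C#–E = A are diatonic. G–Bb–D is not: scale degree 4 in D major carries G (IV). In D minor the chord on that degree is Gm, so here it functions as iv, borrowed from the parallel minor. C–E–G doesn't fit — on degree 7 D major would have C#dim (vii°). C is the degree-7 chord of D minor, so it is the borrowed bVII. But Bb–D–F is foreign: the diatonic vi on degree 6 is Bm, whereas Bb comes from D minor. It is labeled bVI.

iv, bVII, bVI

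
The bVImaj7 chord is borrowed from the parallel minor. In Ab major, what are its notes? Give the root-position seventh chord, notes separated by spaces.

The root of bVImaj7 is the lowered 6th degree: F becomes Fb. In Ab minor the chord on Fb is Fb–Ab–Cb–Eb.

Fb Ab Cb Eb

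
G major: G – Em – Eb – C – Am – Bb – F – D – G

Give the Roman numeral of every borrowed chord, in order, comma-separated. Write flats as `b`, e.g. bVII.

In G major the diatonic chords are G, Am, Bm, C, D, Em, F#dim. G, Em, C, Am and D all belong to that set. But Eb (Eb–G–Bb) is foreign: the diatonic vi on degree 6 is Em, whereas Eb comes from G minor. It is labeled bVI. But Bb (Bb–D–F) is foreign: the diatonic iii on degree 3 is Bm, whereas Bb comes from G minor. It is labeled bIII. F (F–A–C) is not: scale degree 7 in G major carries F#dim (vii°). In G minor the chord on that degree is F, so here it functions as bVII, borrowed from the parallel minor.

bVI, bIII, bVII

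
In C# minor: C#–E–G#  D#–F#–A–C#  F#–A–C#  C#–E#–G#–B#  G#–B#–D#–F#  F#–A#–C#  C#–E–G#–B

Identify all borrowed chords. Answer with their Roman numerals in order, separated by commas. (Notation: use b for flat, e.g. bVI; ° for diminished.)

In C# minor (with V from harmonic minor) the diatonic chords are C#m, D#dim, E, F#m, G#, A, B. C#–E–G# = C#m, D#–F#–A–C# = D#m7b5, F#–A–C# = F#m, G#–B#–D#–F# = G#7 and C#–E–G#–B = C#m7 all belong to that set. C#–E#–G#–B# doesn't fit — on degree 1 C# minor would have C#m (i). C#maj7 is the degree-1 chord of C# major, so it is the borrowed Imaj7. F#–A#–C# is not: scale degree 4 in C# minor carries F#m (iv). In C# major the chord on that degree is F#, so here it functions as IV, borrowed from the parallel major.

Imaj7, IV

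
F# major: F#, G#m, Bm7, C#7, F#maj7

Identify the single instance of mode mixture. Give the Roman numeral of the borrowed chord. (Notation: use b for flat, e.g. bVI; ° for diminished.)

In F# major the diatonic chords are F#, G#m, A#m, B, C#, D#m, E#dim. Of the given chords, F#, G#m, C#7 and F#maj7 are diatonic. Bm7 (B–D–F#–A) doesn't fit — on degree 4 F# major would have B (IV). Bm7 is the degree-4 chord of F# minor, so it is the borrowed iv7.

iv7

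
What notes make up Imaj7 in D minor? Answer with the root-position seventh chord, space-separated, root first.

Imaj7 is built on scale degree 1, which is D in both D minor and its parallel. Building the major-seventh chord from the parallel major on D: D–F#–A–C#.

D F# A C#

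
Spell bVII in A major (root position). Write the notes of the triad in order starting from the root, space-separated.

G B D

bVII is built on the lowered scale degree 7. In A major degree 7 is G#; lowered it becomes G. Stacking thirds in A minor on G gives G–B–D.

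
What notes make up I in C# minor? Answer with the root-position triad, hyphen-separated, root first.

The root, C#, is scale degree 1 — the same note in C# minor and C# major; only the chord quality changes. In C# major the chord on C# is C#–E#–G#.

C#-E#-G#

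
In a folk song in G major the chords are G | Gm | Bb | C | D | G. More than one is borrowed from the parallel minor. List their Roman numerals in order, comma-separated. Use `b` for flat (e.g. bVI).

G major has the diatonic set G, Am, Bm, C, D, Em, F#dim. G, C and D are all diatonic. Gm (G–Bb–D) doesn't fit — on degree 1 G major would have G (I). Gm is the degree-1 chord of G minor, so it is the borrowed i. Bb (Bb–D–F) is not: scale degree 3 in G major carries Bm (iii). In G minor the chord on that degree is Bb, so here it functions as bIII, borrowed from the parallel minor.

i, bIII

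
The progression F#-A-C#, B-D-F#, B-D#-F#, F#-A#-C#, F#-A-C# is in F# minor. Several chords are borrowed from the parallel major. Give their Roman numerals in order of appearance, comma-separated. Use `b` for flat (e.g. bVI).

F# minor has the diatonic set F#m, G#dim, A, Bm, C#, D, E (with V from harmonic minor). Of the given chords, F#–A–C# = F#m and B–D–F# = Bm are diatonic. But B–D#–F# is foreign: the diatonic iv on degree 4 is Bm, whereas B comes from F# major. It is labeled IV. F#–A#–C# doesn't fit — on degree 1 F# minor would have F#m (i). F# is the degree-1 chord of F# major, so it is the borrowed I.

IV, I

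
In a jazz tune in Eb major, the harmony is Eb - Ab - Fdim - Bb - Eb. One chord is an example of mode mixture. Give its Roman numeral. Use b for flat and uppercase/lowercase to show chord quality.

In Eb major the diatonic chords are Eb, Fm, Gm, Ab, Bb, Cm, Ddim. Eb, Ab and Bb all belong to that set. But Fdim (F–Ab–Cb) is foreign: the diatonic ii on degree 2 is Fm, whereas Fdim comes from Eb minor. It is labeled ii°.

ii°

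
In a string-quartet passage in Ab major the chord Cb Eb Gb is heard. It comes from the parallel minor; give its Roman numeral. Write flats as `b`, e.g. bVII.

bIII

The root Cb is the lowered 3rd scale degree — diatonically Ab major has C there. The diatonic chord on degree 3 would be Cm (iii), but Cb–Eb–Gb is the major chord from Ab minor. As a borrowed chord it is labeled bIII.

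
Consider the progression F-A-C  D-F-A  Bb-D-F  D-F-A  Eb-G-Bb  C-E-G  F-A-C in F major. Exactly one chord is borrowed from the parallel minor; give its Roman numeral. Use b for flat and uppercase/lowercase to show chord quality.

bVII

F major has the diatonic set F, Gm, Am, Bb, C, Dm, Edim. F–A–C = F, D–F–A = Dm, Bb–D–F = Bb and C–E–G = C all belong to that set. But Eb–G–Bb is foreign: the diatonic vii° on degree 7 is Edim, whereas Eb comes from F minor. It is labeled bVII.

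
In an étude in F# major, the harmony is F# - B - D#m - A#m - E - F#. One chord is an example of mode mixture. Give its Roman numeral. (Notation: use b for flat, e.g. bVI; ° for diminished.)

bVII

F# major has the diatonic set F#, G#m, A#m, B, C#, D#m, E#dim. F#, B, D#m and A#m all belong to that set. E (E–G#–B) doesn't fit — on degree 7 F# major would have E#dim (vii°). E is the degree-7 chord of F# minor, so it is the borrowed bVII.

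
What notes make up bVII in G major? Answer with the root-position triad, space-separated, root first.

F A C

Scale degree 7 in G major is F#. bVII uses the lowered form, F, taken from G minor. Stacking thirds in G minor on F gives F–A–C.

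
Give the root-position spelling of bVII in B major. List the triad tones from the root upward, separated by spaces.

The root of bVII is the lowered 7th degree: A# becomes A. Stacking thirds in B minor on A gives A–C#–E.

A C# E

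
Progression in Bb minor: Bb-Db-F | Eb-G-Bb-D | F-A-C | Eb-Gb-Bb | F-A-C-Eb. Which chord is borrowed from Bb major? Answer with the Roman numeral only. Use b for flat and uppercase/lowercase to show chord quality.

IVmaj7

The diatonic triads in Bb minor (with V from harmonic minor) are Bbm, Cdim, Db, Ebm, F, Gb, Ab. Bb–Db–F = Bbm, F–A–C = F, Eb–Gb–Bb = Ebm and F–A–C–Eb = F7 all belong to that set. But Eb–G–Bb–D is foreign: the diatonic iv on degree 4 is Ebm, whereas Ebmaj7 comes from Bb major. It is labeled IVmaj7.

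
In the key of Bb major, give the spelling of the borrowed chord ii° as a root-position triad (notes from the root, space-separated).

C Eb Gb

The root, C, is scale degree 2 — the same note in Bb major and Bb minor; only the chord quality changes. Building the diminished chord from the parallel minor on C: C–Eb–Gb.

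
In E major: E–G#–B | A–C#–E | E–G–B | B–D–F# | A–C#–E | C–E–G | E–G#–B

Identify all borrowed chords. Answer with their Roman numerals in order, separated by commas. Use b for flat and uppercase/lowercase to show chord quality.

i, v, bVI

In E major the diatonic chords are E, F#m, G#m, A, B, C#m, D#dim. E–G#–B = E and A–C#–E = A both belong to that set. E–G–B doesn't fit — on degree 1 E major would have E (I). Em is the degree-1 chord of E minor, so it is the borrowed i. B–D–F# doesn't fit — on degree 5 E major would have B (V). Bm is the degree-5 chord of E minor, so it is the borrowed v. But C–E–G is foreign: the diatonic vi on degree 6 is C#m, whereas C comes from E minor. It is labeled bVI.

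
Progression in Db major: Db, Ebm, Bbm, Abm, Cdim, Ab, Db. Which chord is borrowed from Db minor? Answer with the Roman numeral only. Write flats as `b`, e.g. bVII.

In Db major the diatonic chords are Db, Ebm, Fm, Gb, Ab, Bbm, Cdim. Db, Ebm, Bbm, Cdim and Ab all belong to that set. Abm (Ab–Cb–Eb) doesn't fit — on degree 5 Db major would have Ab (V). Abm is the degree-5 chord of Db minor, so it is the borrowed v.

v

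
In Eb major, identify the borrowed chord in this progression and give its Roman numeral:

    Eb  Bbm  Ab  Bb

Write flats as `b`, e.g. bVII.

The diatonic triads in Eb major are Eb, Fm, Gm, Ab, Bb, Cm, Ddim. Eb, Ab and Bb all belong to that set. But Bbm (Bb–Db–F) is foreign: the diatonic V on degree 5 is Bb, whereas Bbm comes from Eb minor. It is labeled v.

v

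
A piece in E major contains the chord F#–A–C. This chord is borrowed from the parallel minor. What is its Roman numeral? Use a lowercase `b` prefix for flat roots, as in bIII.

F# is scale degree 2 in E major. F#–A–C is a diminished chord — the form found in E minor, not the diatonic ii (F#m). Borrowed into E major it is written ii°.

ii°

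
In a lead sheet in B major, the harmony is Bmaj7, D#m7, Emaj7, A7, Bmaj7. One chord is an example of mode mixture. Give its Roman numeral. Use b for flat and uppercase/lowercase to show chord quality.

bVII7

In B major the diatonic chords are B, C#m, D#m, E, F#, G#m, A#dim. Bmaj7, D#m7 and Emaj7 all belong to that set. A7 (A–C#–E–G) is not: scale degree 7 in B major carries A#dim (vii°). In B minor the chord on that degree is A7, so here it functions as bVII7, borrowed from the parallel minor.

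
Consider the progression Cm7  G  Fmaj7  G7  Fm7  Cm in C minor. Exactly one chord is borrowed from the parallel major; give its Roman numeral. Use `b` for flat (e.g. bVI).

IVmaj7

In C minor (with V from harmonic minor) the diatonic chords are Cm, Ddim, Eb, Fm, G, Ab, Bb. Cm7, G, G7, Fm7 and Cm are all diatonic. Fmaj7 (F–A–C–E) is not: scale degree 4 in C minor carries Fm (iv). In C major the chord on that degree is Fmaj7, so here it functions as IVmaj7, borrowed from the parallel major.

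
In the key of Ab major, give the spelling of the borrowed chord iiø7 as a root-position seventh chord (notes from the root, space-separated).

iiø7 is built on scale degree 2, which is Bb in both Ab major and its parallel. Stacking thirds in Ab minor on Bb gives Bb–Db–Fb–Ab.

Bb Db Fb Ab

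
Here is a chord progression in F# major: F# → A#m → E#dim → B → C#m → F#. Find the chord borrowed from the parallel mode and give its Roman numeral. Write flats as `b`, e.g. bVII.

F# major has the diatonic set F#, G#m, A#m, B, C#, D#m, E#dim. F#, A#m, E#dim and B are all diatonic. But C#m (C#–E–G#) is foreign: the diatonic V on degree 5 is C#, whereas C#m comes from F# minor. It is labeled v.

v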